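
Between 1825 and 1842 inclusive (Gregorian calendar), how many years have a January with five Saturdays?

January has 31 days; it has five Saturdays when Saturday falls among the first (month-length − 28) days — i.e. when January 1 is one of Saturday/Friday/Thursday.
January 1 by year: 1825:Sat✓ 1826:Sun 1827:Mon 1828:Tue 1829:Thu✓ 1830:Fri✓ 1831:Sat✓ 1832:Sun 1833:Tue 1834:Wed 1835:Thu✓ 1836:Fri✓ 1837:Sun 1838:Mon 1839:Tue 1840:Wed 1841:Fri✓ 1842:Sat✓
Years with five Saturdays: 1825, 1829, 1830, 1831, 1835, 1836, 1841, 1842 → 8.

8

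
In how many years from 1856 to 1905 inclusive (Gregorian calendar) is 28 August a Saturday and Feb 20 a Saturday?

5

Check each year's weekday for 28 August and Feb 20:
  1856: Thu/Wed  1857: Fri/Fri  1858: Sat/Sat ✓  1859: Sun/Sun  1860: Tue/Mon  1861: Wed/Wed  1862: Thu/Thu  1863: Fri/Fri  1864: Sun/Sat  1865: Mon/Mon  1866: Tue/Tue  1867: Wed/Wed  1868: Fri/Thu  1869: Sat/Sat ✓  …(22 more)…  1892: Sun/Sat  1893: Mon/Mon  1894: Tue/Tue  1895: Wed/Wed  1896: Fri/Thu  1897: Sat/Sat ✓  1898: Sun/Sun  1899: Mon/Mon  1900: Tue/Tue  1901: Wed/Wed  1902: Thu/Thu  1903: Fri/Fri  1904: Sun/Sat  1905: Mon/Mon
Both conditions hold in: 1858, 1869, 1875, 1886, 1897 — 5.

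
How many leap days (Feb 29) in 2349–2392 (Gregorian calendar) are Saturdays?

2

Leap years in 2349–2392: 11 of them.
Feb 29 weekday advances by 5 (mod 7) from one leap year to the next four years later (or differs when a century non-leap intervenes).
Leap-day weekdays: 2352:Fri 2356:Wed 2360:Mon 2364:Sat✓ 2368:Thu 2372:Tue 2376:Sun 2380:Fri 2384:Wed 2388:Mon 2392:Sat✓
Saturday: 2364, 2392 → 2.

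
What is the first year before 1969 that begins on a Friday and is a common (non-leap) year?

1965

Jan 1 advances by 2 weekdays after a leap year and by 1 after a common year.
1969: Jan 1 is Wednesday.
1968: Monday (leap)
1967: Sunday
1966: Saturday
1965: Friday
1965 begins on a Friday and is a common year.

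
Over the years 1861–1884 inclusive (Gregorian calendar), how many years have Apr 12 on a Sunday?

3

Track Apr 12's weekday year by year (advancing +1, or +2 across a Feb 29):
  1861: Fri  1862: Sat (+1)  1863: Sun (+1) ✓  1864: Tue (+2)  1865: Wed (+1)
  1866: Thu (+1)  1867: Fri (+1)  1868: Sun (+2) ✓  1869: Mon (+1)  1870: Tue (+1)
  1871: Wed (+1)  1872: Fri (+2)  1873: Sat (+1)  1874: Sun (+1) ✓  1875: Mon (+1)
  1876: Wed (+2)  1877: Thu (+1)  1878: Fri (+1)  1879: Sat (+1)  1880: Mon (+2)
  1881: Tue (+1)  1882: Wed (+1)  1883: Thu (+1)  1884: Sat (+2)
Sunday years: 1863, 1868, 1874 — 3 in total.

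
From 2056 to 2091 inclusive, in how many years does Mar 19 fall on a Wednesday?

5

Track Mar 19's weekday year by year (advancing +1, or +2 across a Feb 29):
  2056: Sun  2057: Mon (+1)  2058: Tue (+1)  2059: Wed (+1) ✓  2060: Fri (+2)
  2061: Sat (+1)  2062: Sun (+1)  2063: Mon (+1)  2064: Wed (+2) ✓  2065: Thu (+1)
  2066: Fri (+1)  2067: Sat (+1)  2068: Mon (+2)  2069: Tue (+1)  … (8 more years) …
  2078: Sat (+1)  2079: Sun (+1)  2080: Tue (+2)  2081: Wed (+1) ✓  2082: Thu (+1)
  2083: Fri (+1)  2084: Sun (+2)  2085: Mon (+1)  2086: Tue (+1)  2087: Wed (+1) ✓
  2088: Fri (+2)  2089: Sat (+1)  2090: Sun (+1)  2091: Mon (+1)
Wednesday years: 2059, 2064, 2070, 2081, 2087 — 5 in total.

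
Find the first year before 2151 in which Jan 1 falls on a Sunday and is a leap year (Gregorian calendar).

Jan 1 advances by 2 weekdays after a leap year and by 1 after a common year.
2151: Jan 1 is Friday.
2150: Thursday
2149: Wednesday
2148: Monday (leap)
2147: Sunday
2146: Saturday
2145: Friday
2144: Wednesday (leap)
2143: Tuesday
2142: Monday
2141: Sunday
2140: Friday (leap)
2139: Thursday
2138: Wednesday
2137: Tuesday
2136: Sunday (leap)
2136 begins on a Sunday and is a leap year.

2136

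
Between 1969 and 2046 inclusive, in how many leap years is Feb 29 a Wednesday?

3

Leap years in 1969–2046: 19 of them.
Feb 29 weekday advances by 5 (mod 7) from one leap year to the next four years later (or differs when a century non-leap intervenes).
Leap-day weekdays: 1972:Tue 1976:Sun 1980:Fri 1984:Wed✓ 1988:Mon 1992:Sat 1996:Thu 2000:Tue 2004:Sun 2008:Fri 2012:Wed✓ 2016:Mon 2020:Sat 2024:Thu 2028:Tue 2032:Sun 2036:Fri 2040:Wed✓ 2044:Mon
Wednesday: 1984, 2012, 2040 → 3.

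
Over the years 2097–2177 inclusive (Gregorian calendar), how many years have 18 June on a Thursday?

12

Track 18 June's weekday year by year (advancing +1, or +2 across a Feb 29):
  2097: Tue  2098: Wed (+1)  2099: Thu (+1) ✓  2100: Fri (+1)  2101: Sat (+1)
  2102: Sun (+1)  2103: Mon (+1)  2104: Wed (+2)  2105: Thu (+1) ✓  2106: Fri (+1)
  2107: Sat (+1)  2108: Mon (+2)  2109: Tue (+1)  2110: Wed (+1)  … (53 more years) …
  2164: Mon (+2)  2165: Tue (+1)  2166: Wed (+1)  2167: Thu (+1) ✓  2168: Sat (+2)
  2169: Sun (+1)  2170: Mon (+1)  2171: Tue (+1)  2172: Thu (+2) ✓  2173: Fri (+1)
  2174: Sat (+1)  2175: Sun (+1)  2176: Tue (+2)  2177: Wed (+1)
Thursday years: 2099, 2105, 2111, 2116, 2122, 2133, 2139, 2144, 2150, 2161, 2167, 2172 — 12 in total.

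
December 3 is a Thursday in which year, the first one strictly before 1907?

From one year to the next, a fixed date's weekday advances by 1, or by 2 when a Feb 29 lies between the two dates.
1907: December 3 is Tuesday.
1906: Monday (−1)
1905: Sunday (−1)
1904: Saturday (−1)
1903: Thursday (−2)
December 3 falls on a Thursday in 1903.

1903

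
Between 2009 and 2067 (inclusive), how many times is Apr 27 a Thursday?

8

Track Apr 27's weekday year by year (advancing +1, or +2 across a Feb 29):
  2009: Mon  2010: Tue (+1)  2011: Wed (+1)  2012: Fri (+2)  2013: Sat (+1)
  2014: Sun (+1)  2015: Mon (+1)  2016: Wed (+2)  2017: Thu (+1) ✓  2018: Fri (+1)
  2019: Sat (+1)  2020: Mon (+2)  2021: Tue (+1)  2022: Wed (+1)  … (31 more years) …
  2054: Mon (+1)  2055: Tue (+1)  2056: Thu (+2) ✓  2057: Fri (+1)  2058: Sat (+1)
  2059: Sun (+1)  2060: Tue (+2)  2061: Wed (+1)  2062: Thu (+1) ✓  2063: Fri (+1)
  2064: Sun (+2)  2065: Mon (+1)  2066: Tue (+1)  2067: Wed (+1)
Thursday years: 2017, 2023, 2028, 2034, 2045, 2051, 2056, 2062 — 8 in total.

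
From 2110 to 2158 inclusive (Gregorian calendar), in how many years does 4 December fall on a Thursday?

Track 4 December's weekday year by year (advancing +1, or +2 across a Feb 29):
  2110: Thu ✓  2111: Fri (+1)  2112: Sun (+2)  2113: Mon (+1)  2114: Tue (+1)
  2115: Wed (+1)  2116: Fri (+2)  2117: Sat (+1)  2118: Sun (+1)  2119: Mon (+1)
  2120: Wed (+2)  2121: Thu (+1) ✓  2122: Fri (+1)  2123: Sat (+1)  … (21 more years) …
  2145: Sat (+1)  2146: Sun (+1)  2147: Mon (+1)  2148: Wed (+2)  2149: Thu (+1) ✓
  2150: Fri (+1)  2151: Sat (+1)  2152: Mon (+2)  2153: Tue (+1)  2154: Wed (+1)
  2155: Thu (+1) ✓  2156: Sat (+2)  2157: Sun (+1)  2158: Mon (+1)
Thursday years: 2110, 2121, 2127, 2132, 2138, 2149, 2155 — 7 in total.

7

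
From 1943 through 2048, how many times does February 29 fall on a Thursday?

Leap years in 1943–2048: 27 of them.
Feb 29 weekday advances by 5 (mod 7) from one leap year to the next four years later (or differs when a century non-leap intervenes).
Leap-day weekdays: 1944:Tue 1948:Sun 1952:Fri 1956:Wed 1960:Mon 1964:Sat 1968:Thu✓ 1972:Tue 1976:Sun 1980:Fri 1984:Wed 1988:Mon 1992:Sat 1996:Thu✓ 2000:Tue 2004:Sun 2008:Fri 2012:Wed 2016:Mon 2020:Sat 2024:Thu✓ 2028:Tue 2032:Sun 2036:Fri 2040:Wed 2044:Mon 2048:Sat
Thursday: 1968, 1996, 2024 → 3.

3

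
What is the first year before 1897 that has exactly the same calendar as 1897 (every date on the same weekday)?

1886

Two years share a calendar iff Jan 1 falls on the same weekday and both are leap or both are common. 1897: Jan 1 is Friday, common year.
1896: Jan 1 Wednesday, leap
1895: Jan 1 Tuesday, common
1894: Jan 1 Monday, common
1893: Jan 1 Sunday, common
1892: Jan 1 Friday, leap
1891: Jan 1 Thursday, common
1890: Jan 1 Wednesday, common
1889: Jan 1 Tuesday, common
1888: Jan 1 Sunday, leap
1887: Jan 1 Saturday, common
1886: Jan 1 Friday, common
1886 matches on both conditions.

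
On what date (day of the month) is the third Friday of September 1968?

September 1, 1968 is a Sunday, so the first Friday is the 6th.
The third Friday is 6 + 14 = 20.

20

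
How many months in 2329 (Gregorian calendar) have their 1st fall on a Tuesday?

2

Check the 1st of each month of 2329: Jan 1: Tue, Feb 1: Fri, Mar 1: Fri, Apr 1: Mon, May 1: Wed, Jun 1: Sat, Jul 1: Mon, Aug 1: Thu, Sep 1: Sun, Oct 1: Tue, Nov 1: Fri, Dec 1: Sun.
Tuesday occurs in January, October — 2 months.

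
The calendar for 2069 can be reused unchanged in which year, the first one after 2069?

Two years share a calendar iff Jan 1 falls on the same weekday and both are leap or both are common. 2069: Jan 1 is Tuesday, common year.
2070: Jan 1 Wednesday, common
2071: Jan 1 Thursday, common
2072: Jan 1 Friday, leap
2073: Jan 1 Sunday, common
2074: Jan 1 Monday, common
2075: Jan 1 Tuesday, common
2075 matches on both conditions.

2075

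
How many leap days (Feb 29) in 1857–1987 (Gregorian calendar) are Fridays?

Leap years in 1857–1987: 31 of them.
Feb 29 weekday advances by 5 (mod 7) from one leap year to the next four years later (or differs when a century non-leap intervenes).
Leap-day weekdays: 1860:Wed 1864:Mon 1868:Sat 1872:Thu 1876:Tue 1880:Sun 1884:Fri✓ 1888:Wed 1892:Mon 1896:Sat 1904:Mon 1908:Sat 1912:Thu …(5 more)… 1936:Sat 1940:Thu 1944:Tue 1948:Sun 1952:Fri✓ 1956:Wed 1960:Mon 1964:Sat 1968:Thu 1972:Tue 1976:Sun 1980:Fri✓ 1984:Wed
Friday: 1884, 1924, 1952, 1980 → 4.

4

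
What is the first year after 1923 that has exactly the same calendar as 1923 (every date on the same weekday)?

Two years share a calendar iff Jan 1 falls on the same weekday and both are leap or both are common. 1923: Jan 1 is Monday, common year.
1924: Jan 1 Tuesday, leap
1925: Jan 1 Thursday, common
1926: Jan 1 Friday, common
1927: Jan 1 Saturday, common
1928: Jan 1 Sunday, leap
1929: Jan 1 Tuesday, common
1930: Jan 1 Wednesday, common
1931: Jan 1 Thursday, common
1932: Jan 1 Friday, leap
1933: Jan 1 Sunday, common
1934: Jan 1 Monday, common
1934 matches on both conditions.

1934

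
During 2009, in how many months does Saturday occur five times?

A month of length L has five Saturdays iff its first Saturday is on day ≤ L−28 (so day 1–3 in a 31-day month, 1–2 in a 30-day month, day 1 in a leap February).
Checking each month of 2009: Jan starts Thu (31d) ✓; Feb starts Sun (28d); Mar starts Sun (31d); Apr starts Wed (30d); May starts Fri (31d) ✓; Jun starts Mon (30d); Jul starts Wed (31d); Aug starts Sat (31d) ✓; Sep starts Tue (30d); Oct starts Thu (31d) ✓; Nov starts Sun (30d); Dec starts Tue (31d).
Five-Saturday months: January, May, August, October → 4.

4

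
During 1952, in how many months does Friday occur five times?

A month of length L has five Fridays iff its first Friday is on day ≤ L−28 (so day 1–3 in a 31-day month, 1–2 in a 30-day month, day 1 in a leap February).
Checking each month of 1952: Jan starts Tue (31d); Feb starts Fri (29d) ✓; Mar starts Sat (31d); Apr starts Tue (30d); May starts Thu (31d) ✓; Jun starts Sun (30d); Jul starts Tue (31d); Aug starts Fri (31d) ✓; Sep starts Mon (30d); Oct starts Wed (31d) ✓; Nov starts Sat (30d); Dec starts Mon (31d).
Five-Friday months: February, May, August, October → 4.

4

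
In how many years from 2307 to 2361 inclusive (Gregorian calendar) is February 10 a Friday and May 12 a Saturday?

2

Check each year's weekday for February 10 and May 12:
  2307: Sun/Sun  2308: Mon/Tue  2309: Wed/Wed  2310: Thu/Thu  2311: Fri/Fri  2312: Sat/Sun  2313: Mon/Mon  2314: Tue/Tue  2315: Wed/Wed  2316: Thu/Fri  2317: Sat/Sat  2318: Sun/Sun  2319: Mon/Mon  2320: Tue/Wed  …(27 more)…  2348: Tue/Wed  2349: Thu/Thu  2350: Fri/Fri  2351: Sat/Sat  2352: Sun/Mon  2353: Tue/Tue  2354: Wed/Wed  2355: Thu/Thu  2356: Fri/Sat ✓  2357: Sun/Sun  2358: Mon/Mon  2359: Tue/Tue  2360: Wed/Thu  2361: Fri/Fri
Both conditions hold in: 2328, 2356 — 2.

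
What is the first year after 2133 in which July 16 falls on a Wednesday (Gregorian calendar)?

From one year to the next, a fixed date's weekday advances by 1, or by 2 when a Feb 29 lies between the two dates.
2133: July 16 is Thursday.
2134: Friday (+1)
2135: Saturday (+1)
2136: Monday (+2)
2137: Tuesday (+1)
2138: Wednesday (+1)
July 16 falls on a Wednesday in 2138.

2138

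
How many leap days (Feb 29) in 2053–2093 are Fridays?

2

Leap years in 2053–2093: 10 of them.
Feb 29 weekday advances by 5 (mod 7) from one leap year to the next four years later (or differs when a century non-leap intervenes).
Leap-day weekdays: 2056:Tue 2060:Sun 2064:Fri✓ 2068:Wed 2072:Mon 2076:Sat 2080:Thu 2084:Tue 2088:Sun 2092:Fri✓
Friday: 2064, 2092 → 2.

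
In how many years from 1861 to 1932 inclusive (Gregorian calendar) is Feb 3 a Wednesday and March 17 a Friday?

Check each year's weekday for Feb 3 and March 17:
  1861: Sun/Sun  1862: Mon/Mon  1863: Tue/Tue  1864: Wed/Thu  1865: Fri/Fri  1866: Sat/Sat  1867: Sun/Sun  1868: Mon/Tue  1869: Wed/Wed  1870: Thu/Thu  1871: Fri/Fri  1872: Sat/Sun  1873: Mon/Mon  1874: Tue/Tue  …(44 more)…  1919: Mon/Mon  1920: Tue/Wed  1921: Thu/Thu  1922: Fri/Fri  1923: Sat/Sat  1924: Sun/Mon  1925: Tue/Tue  1926: Wed/Wed  1927: Thu/Thu  1928: Fri/Sat  1929: Sun/Sun  1930: Mon/Mon  1931: Tue/Tue  1932: Wed/Thu
Both conditions hold in: no year — 0.

0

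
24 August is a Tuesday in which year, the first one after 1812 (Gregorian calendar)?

From one year to the next, a fixed date's weekday advances by 1, or by 2 when a Feb 29 lies between the two dates.
1812: August 24 is Monday.
1813: Tuesday (+1)
24 August falls on a Tuesday in 1813.

1813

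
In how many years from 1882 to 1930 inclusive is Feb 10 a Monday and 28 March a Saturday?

2

Check each year's weekday for Feb 10 and 28 March:
  1882: Fri/Tue  1883: Sat/Wed  1884: Sun/Fri  1885: Tue/Sat  1886: Wed/Sun  1887: Thu/Mon  1888: Fri/Wed  1889: Sun/Thu  1890: Mon/Fri  1891: Tue/Sat  1892: Wed/Mon  1893: Fri/Tue  1894: Sat/Wed  1895: Sun/Thu  …(21 more)…  1917: Sat/Wed  1918: Sun/Thu  1919: Mon/Fri  1920: Tue/Sun  1921: Thu/Mon  1922: Fri/Tue  1923: Sat/Wed  1924: Sun/Fri  1925: Tue/Sat  1926: Wed/Sun  1927: Thu/Mon  1928: Fri/Wed  1929: Sun/Thu  1930: Mon/Fri
Both conditions hold in: 1896, 1908 — 2.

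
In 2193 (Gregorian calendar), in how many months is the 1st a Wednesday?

Check the 1st of each month of 2193: Jan 1: Tue, Feb 1: Fri, Mar 1: Fri, Apr 1: Mon, May 1: Wed, Jun 1: Sat, Jul 1: Mon, Aug 1: Thu, Sep 1: Sun, Oct 1: Tue, Nov 1: Fri, Dec 1: Sun.
Wednesday occurs in May — 1 month.

1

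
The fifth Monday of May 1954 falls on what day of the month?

31

May 1, 1954 is a Saturday, so the first Monday is the 3rd.
The fifth Monday is 3 + 28 = 31.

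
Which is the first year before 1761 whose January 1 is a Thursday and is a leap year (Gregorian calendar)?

1756

Jan 1 advances by 2 weekdays after a leap year and by 1 after a common year.
1761: Jan 1 is Thursday.
1760: Tuesday (leap)
1759: Monday
1758: Sunday
1757: Saturday
1756: Thursday (leap)
1756 begins on a Thursday and is a leap year.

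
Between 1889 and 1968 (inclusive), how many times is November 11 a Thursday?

Track November 11's weekday year by year (advancing +1, or +2 across a Feb 29):
  1889: Mon  1890: Tue (+1)  1891: Wed (+1)  1892: Fri (+2)  1893: Sat (+1)
  1894: Sun (+1)  1895: Mon (+1)  1896: Wed (+2)  1897: Thu (+1) ✓  1898: Fri (+1)
  1899: Sat (+1)  1900: Sun (+1)  1901: Mon (+1)  1902: Tue (+1)  … (52 more years) …
  1955: Fri (+1)  1956: Sun (+2)  1957: Mon (+1)  1958: Tue (+1)  1959: Wed (+1)
  1960: Fri (+2)  1961: Sat (+1)  1962: Sun (+1)  1963: Mon (+1)  1964: Wed (+2)
  1965: Thu (+1) ✓  1966: Fri (+1)  1967: Sat (+1)  1968: Mon (+2)
Thursday years: 1897, 1909, 1915, 1920, 1926, 1937, 1943, 1948, 1954, 1965 — 10 in total.

10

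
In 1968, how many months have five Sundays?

A month of length L has five Sundays iff its first Sunday is on day ≤ L−28 (so day 1–3 in a 31-day month, 1–2 in a 30-day month, day 1 in a leap February).
Checking each month of 1968: Jan starts Mon (31d); Feb starts Thu (29d); Mar starts Fri (31d) ✓; Apr starts Mon (30d); May starts Wed (31d); Jun starts Sat (30d) ✓; Jul starts Mon (31d); Aug starts Thu (31d); Sep starts Sun (30d) ✓; Oct starts Tue (31d); Nov starts Fri (30d); Dec starts Sun (31d) ✓.
Five-Sunday months: March, June, September, December → 4.

4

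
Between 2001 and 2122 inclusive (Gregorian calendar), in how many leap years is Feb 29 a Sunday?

Leap years in 2001–2122: 29 of them.
Feb 29 weekday advances by 5 (mod 7) from one leap year to the next four years later (or differs when a century non-leap intervenes).
Leap-day weekdays: 2004:Sun✓ 2008:Fri 2012:Wed 2016:Mon 2020:Sat 2024:Thu 2028:Tue 2032:Sun✓ 2036:Fri 2040:Wed 2044:Mon 2048:Sat 2052:Thu …(3 more)… 2068:Wed 2072:Mon 2076:Sat 2080:Thu 2084:Tue 2088:Sun✓ 2092:Fri 2096:Wed 2104:Fri 2108:Wed 2112:Mon 2116:Sat 2120:Thu
Sunday: 2004, 2032, 2060, 2088 → 4.

4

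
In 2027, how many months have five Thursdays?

4

A month of length L has five Thursdays iff its first Thursday is on day ≤ L−28 (so day 1–3 in a 31-day month, 1–2 in a 30-day month, day 1 in a leap February).
Checking each month of 2027: Jan starts Fri (31d); Feb starts Mon (28d); Mar starts Mon (31d); Apr starts Thu (30d) ✓; May starts Sat (31d); Jun starts Tue (30d); Jul starts Thu (31d) ✓; Aug starts Sun (31d); Sep starts Wed (30d) ✓; Oct starts Fri (31d); Nov starts Mon (30d); Dec starts Wed (31d) ✓.
Five-Thursday months: April, July, September, December → 4.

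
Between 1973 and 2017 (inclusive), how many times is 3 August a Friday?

7

Track 3 August's weekday year by year (advancing +1, or +2 across a Feb 29):
  1973: Fri ✓  1974: Sat (+1)  1975: Sun (+1)  1976: Tue (+2)  1977: Wed (+1)
  1978: Thu (+1)  1979: Fri (+1) ✓  1980: Sun (+2)  1981: Mon (+1)  1982: Tue (+1)
  1983: Wed (+1)  1984: Fri (+2) ✓  1985: Sat (+1)  1986: Sun (+1)  … (17 more years) …
  2004: Tue (+2)  2005: Wed (+1)  2006: Thu (+1)  2007: Fri (+1) ✓  2008: Sun (+2)
  2009: Mon (+1)  2010: Tue (+1)  2011: Wed (+1)  2012: Fri (+2) ✓  2013: Sat (+1)
  2014: Sun (+1)  2015: Mon (+1)  2016: Wed (+2)  2017: Thu (+1)
Friday years: 1973, 1979, 1984, 1990, 2001, 2007, 2012 — 7 in total.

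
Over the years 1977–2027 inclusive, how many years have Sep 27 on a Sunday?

Track Sep 27's weekday year by year (advancing +1, or +2 across a Feb 29):
  1977: Tue  1978: Wed (+1)  1979: Thu (+1)  1980: Sat (+2)  1981: Sun (+1) ✓
  1982: Mon (+1)  1983: Tue (+1)  1984: Thu (+2)  1985: Fri (+1)  1986: Sat (+1)
  1987: Sun (+1) ✓  1988: Tue (+2)  1989: Wed (+1)  1990: Thu (+1)  … (23 more years) …
  2014: Sat (+1)  2015: Sun (+1) ✓  2016: Tue (+2)  2017: Wed (+1)  2018: Thu (+1)
  2019: Fri (+1)  2020: Sun (+2) ✓  2021: Mon (+1)  2022: Tue (+1)  2023: Wed (+1)
  2024: Fri (+2)  2025: Sat (+1)  2026: Sun (+1) ✓  2027: Mon (+1)
Sunday years: 1981, 1987, 1992, 1998, 2009, 2015, 2020, 2026 — 8 in total.

8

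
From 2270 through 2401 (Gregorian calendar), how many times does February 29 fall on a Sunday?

4

Leap years in 2270–2401: 32 of them.
Feb 29 weekday advances by 5 (mod 7) from one leap year to the next four years later (or differs when a century non-leap intervenes).
Leap-day weekdays: 2272:Thu 2276:Tue 2280:Sun✓ 2284:Fri 2288:Wed 2292:Mon 2296:Sat 2304:Mon 2308:Sat 2312:Thu 2316:Tue 2320:Sun✓ 2324:Fri …(6 more)… 2352:Fri 2356:Wed 2360:Mon 2364:Sat 2368:Thu 2372:Tue 2376:Sun✓ 2380:Fri 2384:Wed 2388:Mon 2392:Sat 2396:Thu 2400:Tue
Sunday: 2280, 2320, 2348, 2376 → 4.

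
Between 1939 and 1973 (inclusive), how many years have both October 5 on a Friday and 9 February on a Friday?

4

Check each year's weekday for October 5 and 9 February:
  1939: Thu/Thu  1940: Sat/Fri  1941: Sun/Sun  1942: Mon/Mon  1943: Tue/Tue  1944: Thu/Wed  1945: Fri/Fri ✓  1946: Sat/Sat  1947: Sun/Sun  1948: Tue/Mon  1949: Wed/Wed  1950: Thu/Thu  1951: Fri/Fri ✓  1952: Sun/Sat  …(7 more)…  1960: Wed/Tue  1961: Thu/Thu  1962: Fri/Fri ✓  1963: Sat/Sat  1964: Mon/Sun  1965: Tue/Tue  1966: Wed/Wed  1967: Thu/Thu  1968: Sat/Fri  1969: Sun/Sun  1970: Mon/Mon  1971: Tue/Tue  1972: Thu/Wed  1973: Fri/Fri ✓
Both conditions hold in: 1945, 1951, 1962, 1973 — 4.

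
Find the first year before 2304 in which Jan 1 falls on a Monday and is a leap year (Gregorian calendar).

2272

Jan 1 advances by 2 weekdays after a leap year and by 1 after a common year.
2304: Jan 1 is Friday (leap).
2303: Thursday
2302: Wednesday
2301: Tuesday
2300: Monday
2299: Sunday
2298: Saturday
2297: Friday
2296: Wednesday (leap)
2295: Tuesday
2294: Monday
2293: Sunday
2292: Friday (leap)
2291: Thursday
2290: Wednesday
2289: Tuesday
2288: Sunday (leap)
2287: Saturday
2286: Friday
2285: Thursday
2284: Tuesday (leap)
2283: Monday
2282: Sunday
2281: Saturday
2280: Thursday (leap)
2279: Wednesday
2278: Tuesday
2277: Monday
2276: Saturday (leap)
2275: Friday
2274: Thursday
2273: Wednesday
2272: Monday (leap)
2272 begins on a Monday and is a leap year.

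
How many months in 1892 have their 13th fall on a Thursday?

1

Check the 13th of each month of 1892: Jan 13: Wed, Feb 13: Sat, Mar 13: Sun, Apr 13: Wed, May 13: Fri, Jun 13: Mon, Jul 13: Wed, Aug 13: Sat, Sep 13: Tue, Oct 13: Thu, Nov 13: Sun, Dec 13: Tue.
Thursday occurs in October — 1 month.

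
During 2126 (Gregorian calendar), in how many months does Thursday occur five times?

A month of length L has five Thursdays iff its first Thursday is on day ≤ L−28 (so day 1–3 in a 31-day month, 1–2 in a 30-day month, day 1 in a leap February).
Checking each month of 2126: Jan starts Tue (31d) ✓; Feb starts Fri (28d); Mar starts Fri (31d); Apr starts Mon (30d); May starts Wed (31d) ✓; Jun starts Sat (30d); Jul starts Mon (31d); Aug starts Thu (31d) ✓; Sep starts Sun (30d); Oct starts Tue (31d) ✓; Nov starts Fri (30d); Dec starts Sun (31d).
Five-Thursday months: January, May, August, October → 4.

4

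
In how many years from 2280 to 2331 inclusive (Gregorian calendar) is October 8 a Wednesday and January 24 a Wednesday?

Check each year's weekday for October 8 and January 24:
  2280: Fri/Sat  2281: Sat/Mon  2282: Sun/Tue  2283: Mon/Wed  2284: Wed/Thu  2285: Thu/Sat  2286: Fri/Sun  2287: Sat/Mon  2288: Mon/Tue  2289: Tue/Thu  2290: Wed/Fri  2291: Thu/Sat  2292: Sat/Sun  2293: Sun/Tue  …(24 more)…  2318: Tue/Thu  2319: Wed/Fri  2320: Fri/Sat  2321: Sat/Mon  2322: Sun/Tue  2323: Mon/Wed  2324: Wed/Thu  2325: Thu/Sat  2326: Fri/Sun  2327: Sat/Mon  2328: Mon/Tue  2329: Tue/Thu  2330: Wed/Fri  2331: Thu/Sat
Both conditions hold in: no year — 0.

0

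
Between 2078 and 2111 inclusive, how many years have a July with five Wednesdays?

15

July has 31 days; it has five Wednesdays when Wednesday falls among the first (month-length − 28) days — i.e. when July 1 is one of Wednesday/Tuesday/Monday.
July 1 by year: 2078:Fri 2079:Sat 2080:Mon✓ 2081:Tue✓ 2082:Wed✓ 2083:Thu 2084:Sat 2085:Sun 2086:Mon✓ 2087:Tue✓ 2088:Thu 2089:Fri 2090:Sat 2091:Sun 2092:Tue✓ …(4 more)… 2097:Mon✓ 2098:Tue✓ 2099:Wed✓ 2100:Thu 2101:Fri 2102:Sat 2103:Sun 2104:Tue✓ 2105:Wed✓ 2106:Thu 2107:Fri 2108:Sun 2109:Mon✓ 2110:Tue✓ 2111:Wed✓
Years with five Wednesdays: 2080, 2081, 2082, 2086, 2087, 2092, 2093, 2097, 2098, 2099, 2104, 2105, 2109, 2110, 2111 → 15.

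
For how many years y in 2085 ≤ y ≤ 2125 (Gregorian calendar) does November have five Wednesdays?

11

November has 30 days; it has five Wednesdays when Wednesday falls among the first (month-length − 28) days — i.e. when November 1 is one of Wednesday/Tuesday.
November 1 by year: 2085:Thu 2086:Fri 2087:Sat 2088:Mon 2089:Tue✓ 2090:Wed✓ 2091:Thu 2092:Sat 2093:Sun 2094:Mon 2095:Tue✓ 2096:Thu 2097:Fri 2098:Sat 2099:Sun …(11 more)… 2111:Sun 2112:Tue✓ 2113:Wed✓ 2114:Thu 2115:Fri 2116:Sun 2117:Mon 2118:Tue✓ 2119:Wed✓ 2120:Fri 2121:Sat 2122:Sun 2123:Mon 2124:Wed✓ 2125:Thu
Years with five Wednesdays: 2089, 2090, 2095, 2101, 2102, 2107, 2112, 2113, 2118, 2119, 2124 → 11.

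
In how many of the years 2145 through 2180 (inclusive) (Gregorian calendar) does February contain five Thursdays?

February has 28 days (29 in leap years); it has five Thursdays when Thursday falls among the first (month-length − 28) days — i.e. when February 1 is Thursday in a leap year (never in a common year).
February 1 by year: 2145:Mon 2146:Tue 2147:Wed 2148:Thu✓ 2149:Sat 2150:Sun 2151:Mon 2152:Tue 2153:Thu 2154:Fri 2155:Sat 2156:Sun 2157:Tue 2158:Wed 2159:Thu …(6 more)… 2166:Sat 2167:Sun 2168:Mon 2169:Wed 2170:Thu 2171:Fri 2172:Sat 2173:Mon 2174:Tue 2175:Wed 2176:Thu✓ 2177:Sat 2178:Sun 2179:Mon 2180:Tue
Years with five Thursdays: 2148, 2176 → 2.

2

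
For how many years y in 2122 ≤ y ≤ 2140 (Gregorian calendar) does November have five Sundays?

November has 30 days; it has five Sundays when Sunday falls among the first (month-length − 28) days — i.e. when November 1 is one of Sunday/Saturday.
November 1 by year: 2122:Sun✓ 2123:Mon 2124:Wed 2125:Thu 2126:Fri 2127:Sat✓ 2128:Mon 2129:Tue 2130:Wed 2131:Thu 2132:Sat✓ 2133:Sun✓ 2134:Mon 2135:Tue 2136:Thu 2137:Fri 2138:Sat✓ 2139:Sun✓ 2140:Tue
Years with five Sundays: 2122, 2127, 2132, 2133, 2138, 2139 → 6.

6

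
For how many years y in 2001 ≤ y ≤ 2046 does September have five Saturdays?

14

September has 30 days; it has five Saturdays when Saturday falls among the first (month-length − 28) days — i.e. when September 1 is one of Saturday/Friday.
September 1 by year: 2001:Sat✓ 2002:Sun 2003:Mon 2004:Wed 2005:Thu 2006:Fri✓ 2007:Sat✓ 2008:Mon 2009:Tue 2010:Wed 2011:Thu 2012:Sat✓ 2013:Sun 2014:Mon 2015:Tue …(16 more)… 2032:Wed 2033:Thu 2034:Fri✓ 2035:Sat✓ 2036:Mon 2037:Tue 2038:Wed 2039:Thu 2040:Sat✓ 2041:Sun 2042:Mon 2043:Tue 2044:Thu 2045:Fri✓ 2046:Sat✓
Years with five Saturdays: 2001, 2006, 2007, 2012, 2017, 2018, 2023, 2028, 2029, 2034, 2035, 2040, 2045, 2046 → 14.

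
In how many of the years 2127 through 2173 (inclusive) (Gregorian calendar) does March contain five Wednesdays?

March has 31 days; it has five Wednesdays when Wednesday falls among the first (month-length − 28) days — i.e. when March 1 is one of Wednesday/Tuesday/Monday.
March 1 by year: 2127:Sat 2128:Mon✓ 2129:Tue✓ 2130:Wed✓ 2131:Thu 2132:Sat 2133:Sun 2134:Mon✓ 2135:Tue✓ 2136:Thu 2137:Fri 2138:Sat 2139:Sun 2140:Tue✓ 2141:Wed✓ …(17 more)… 2159:Thu 2160:Sat 2161:Sun 2162:Mon✓ 2163:Tue✓ 2164:Thu 2165:Fri 2166:Sat 2167:Sun 2168:Tue✓ 2169:Wed✓ 2170:Thu 2171:Fri 2172:Sun 2173:Mon✓
Years with five Wednesdays: 2128, 2129, 2130, 2134, 2135, 2140, 2141, 2145, 2146, 2147, 2151, 2152, 2156, 2157, 2158, 2162, 2163, 2168, 2169, 2173 → 20.

20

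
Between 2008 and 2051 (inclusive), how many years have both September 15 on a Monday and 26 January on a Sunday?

Check each year's weekday for September 15 and 26 January:
  2008: Mon/Sat  2009: Tue/Mon  2010: Wed/Tue  2011: Thu/Wed  2012: Sat/Thu  2013: Sun/Sat  2014: Mon/Sun ✓  2015: Tue/Mon  2016: Thu/Tue  2017: Fri/Thu  2018: Sat/Fri  2019: Sun/Sat  2020: Tue/Sun  2021: Wed/Tue  …(16 more)…  2038: Wed/Tue  2039: Thu/Wed  2040: Sat/Thu  2041: Sun/Sat  2042: Mon/Sun ✓  2043: Tue/Mon  2044: Thu/Tue  2045: Fri/Thu  2046: Sat/Fri  2047: Sun/Sat  2048: Tue/Sun  2049: Wed/Tue  2050: Thu/Wed  2051: Fri/Thu
Both conditions hold in: 2014, 2025, 2031, 2042 — 4.

4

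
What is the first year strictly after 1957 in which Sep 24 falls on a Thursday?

1959

From one year to the next, a fixed date's weekday advances by 1, or by 2 when a Feb 29 lies between the two dates.
1957: September 24 is Tuesday.
1958: Wednesday (+1)
1959: Thursday (+1)
Sep 24 falls on a Thursday in 1959.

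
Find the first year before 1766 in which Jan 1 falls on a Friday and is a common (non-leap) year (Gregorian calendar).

Jan 1 advances by 2 weekdays after a leap year and by 1 after a common year.
1766: Jan 1 is Wednesday.
1765: Tuesday
1764: Sunday (leap)
1763: Saturday
1762: Friday
1762 begins on a Friday and is a common year.

1762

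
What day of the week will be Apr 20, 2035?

January 1, 2035 is a Monday.
April 20 is day 110 of the year, i.e. 109 days after Jan 1.
109 mod 7 = 4, so advance 4 weekdays from Monday: Friday.

Friday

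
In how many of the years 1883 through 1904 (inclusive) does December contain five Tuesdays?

10

December has 31 days; it has five Tuesdays when Tuesday falls among the first (month-length − 28) days — i.e. when December 1 is one of Tuesday/Monday/Sunday.
December 1 by year: 1883:Sat 1884:Mon✓ 1885:Tue✓ 1886:Wed 1887:Thu 1888:Sat 1889:Sun✓ 1890:Mon✓ 1891:Tue✓ 1892:Thu 1893:Fri 1894:Sat 1895:Sun✓ 1896:Tue✓ 1897:Wed 1898:Thu 1899:Fri 1900:Sat 1901:Sun✓ 1902:Mon✓ 1903:Tue✓ 1904:Thu
Years with five Tuesdays: 1884, 1885, 1889, 1890, 1891, 1895, 1896, 1901, 1902, 1903 → 10.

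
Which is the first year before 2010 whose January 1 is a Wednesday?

2003

Jan 1 advances by 2 weekdays after a leap year and by 1 after a common year.
2010: Jan 1 is Friday.
2009: Thursday
2008: Tuesday (leap)
2007: Monday
2006: Sunday
2005: Saturday
2004: Thursday (leap)
2003: Wednesday
2003 begins on a Wednesday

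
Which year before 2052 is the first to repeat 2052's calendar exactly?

2024

Two years share a calendar iff Jan 1 falls on the same weekday and both are leap or both are common. 2052: Jan 1 is Monday, leap year.
2051: Jan 1 Sunday, common
2050: Jan 1 Saturday, common
2049: Jan 1 Friday, common
2048: Jan 1 Wednesday, leap
2047: Jan 1 Tuesday, common
2046: Jan 1 Monday, common
2045: Jan 1 Sunday, common
2044: Jan 1 Friday, leap
2043: Jan 1 Thursday, common
2042: Jan 1 Wednesday, common
2041: Jan 1 Tuesday, common
2040: Jan 1 Sunday, leap
2039: Jan 1 Saturday, common
2038: Jan 1 Friday, common
2037: Jan 1 Thursday, common
2036: Jan 1 Tuesday, leap
2035: Jan 1 Monday, common
2034: Jan 1 Sunday, common
2033: Jan 1 Saturday, common
2032: Jan 1 Thursday, leap
2031: Jan 1 Wednesday, common
2030: Jan 1 Tuesday, common
2029: Jan 1 Monday, common
2028: Jan 1 Saturday, leap
2027: Jan 1 Friday, common
2026: Jan 1 Thursday, common
2025: Jan 1 Wednesday, common
2024: Jan 1 Monday, leap
2024 matches on both conditions.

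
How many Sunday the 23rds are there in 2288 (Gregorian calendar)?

2

Check the 23rd of each month of 2288: Jan 23: Mon, Feb 23: Thu, Mar 23: Fri, Apr 23: Mon, May 23: Wed, Jun 23: Sat, Jul 23: Mon, Aug 23: Thu, Sep 23: Sun, Oct 23: Tue, Nov 23: Fri, Dec 23: Sun.
Sunday occurs in September, December — 2 months.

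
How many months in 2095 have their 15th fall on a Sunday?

1

Check the 15th of each month of 2095: Jan 15: Sat, Feb 15: Tue, Mar 15: Tue, Apr 15: Fri, May 15: Sun, Jun 15: Wed, Jul 15: Fri, Aug 15: Mon, Sep 15: Thu, Oct 15: Sat, Nov 15: Tue, Dec 15: Thu.
Sunday occurs in May — 1 month.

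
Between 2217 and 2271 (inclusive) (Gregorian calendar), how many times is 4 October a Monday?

Track 4 October's weekday year by year (advancing +1, or +2 across a Feb 29):
  2217: Sat  2218: Sun (+1)  2219: Mon (+1) ✓  2220: Wed (+2)  2221: Thu (+1)
  2222: Fri (+1)  2223: Sat (+1)  2224: Mon (+2) ✓  2225: Tue (+1)  2226: Wed (+1)
  2227: Thu (+1)  2228: Sat (+2)  2229: Sun (+1)  2230: Mon (+1) ✓  … (27 more years) …
  2258: Mon (+1) ✓  2259: Tue (+1)  2260: Thu (+2)  2261: Fri (+1)  2262: Sat (+1)
  2263: Sun (+1)  2264: Tue (+2)  2265: Wed (+1)  2266: Thu (+1)  2267: Fri (+1)
  2268: Sun (+2)  2269: Mon (+1) ✓  2270: Tue (+1)  2271: Wed (+1)
Monday years: 2219, 2224, 2230, 2241, 2247, 2252, 2258, 2269 — 8 in total.

8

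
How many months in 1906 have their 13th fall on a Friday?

Check the 13th of each month of 1906: Jan 13: Sat, Feb 13: Tue, Mar 13: Tue, Apr 13: Fri, May 13: Sun, Jun 13: Wed, Jul 13: Fri, Aug 13: Mon, Sep 13: Thu, Oct 13: Sat, Nov 13: Tue, Dec 13: Thu.
Friday occurs in April, July — 2 months.

2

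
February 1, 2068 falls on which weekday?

January 1, 2068 is a Sunday.
February 1 is day 32 of the year, i.e. 31 days after Jan 1.
31 mod 7 = 3, so advance 3 weekdays from Sunday: Wednesday.

Wednesday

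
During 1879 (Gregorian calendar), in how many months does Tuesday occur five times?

A month of length L has five Tuesdays iff its first Tuesday is on day ≤ L−28 (so day 1–3 in a 31-day month, 1–2 in a 30-day month, day 1 in a leap February).
Checking each month of 1879: Jan starts Wed (31d); Feb starts Sat (28d); Mar starts Sat (31d); Apr starts Tue (30d) ✓; May starts Thu (31d); Jun starts Sun (30d); Jul starts Tue (31d) ✓; Aug starts Fri (31d); Sep starts Mon (30d) ✓; Oct starts Wed (31d); Nov starts Sat (30d); Dec starts Mon (31d) ✓.
Five-Tuesday months: April, July, September, December → 4.

4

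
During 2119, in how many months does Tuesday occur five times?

4

A month of length L has five Tuesdays iff its first Tuesday is on day ≤ L−28 (so day 1–3 in a 31-day month, 1–2 in a 30-day month, day 1 in a leap February).
Checking each month of 2119: Jan starts Sun (31d) ✓; Feb starts Wed (28d); Mar starts Wed (31d); Apr starts Sat (30d); May starts Mon (31d) ✓; Jun starts Thu (30d); Jul starts Sat (31d); Aug starts Tue (31d) ✓; Sep starts Fri (30d); Oct starts Sun (31d) ✓; Nov starts Wed (30d); Dec starts Fri (31d).
Five-Tuesday months: January, May, August, October → 4.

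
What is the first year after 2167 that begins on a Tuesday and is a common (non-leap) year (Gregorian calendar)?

2171

Jan 1 advances by 2 weekdays after a leap year and by 1 after a common year.
2167: Jan 1 is Thursday.
2168: Friday (leap)
2169: Sunday
2170: Monday
2171: Tuesday
2171 begins on a Tuesday and is a common year.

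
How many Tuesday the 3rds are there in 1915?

1

Check the 3rd of each month of 1915: Jan 3: Sun, Feb 3: Wed, Mar 3: Wed, Apr 3: Sat, May 3: Mon, Jun 3: Thu, Jul 3: Sat, Aug 3: Tue, Sep 3: Fri, Oct 3: Sun, Nov 3: Wed, Dec 3: Fri.
Tuesday occurs in August — 1 month.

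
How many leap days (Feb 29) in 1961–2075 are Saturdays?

4

Leap years in 1961–2075: 28 of them.
Feb 29 weekday advances by 5 (mod 7) from one leap year to the next four years later (or differs when a century non-leap intervenes).
Leap-day weekdays: 1964:Sat✓ 1968:Thu 1972:Tue 1976:Sun 1980:Fri 1984:Wed 1988:Mon 1992:Sat✓ 1996:Thu 2000:Tue 2004:Sun 2008:Fri 2012:Wed 2016:Mon 2020:Sat✓ 2024:Thu 2028:Tue 2032:Sun 2036:Fri 2040:Wed 2044:Mon 2048:Sat✓ 2052:Thu 2056:Tue 2060:Sun 2064:Fri 2068:Wed 2072:Mon
Saturday: 1964, 1992, 2020, 2048 → 4.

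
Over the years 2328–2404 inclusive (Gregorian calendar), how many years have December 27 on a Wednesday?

11

Track December 27's weekday year by year (advancing +1, or +2 across a Feb 29):
  2328: Thu  2329: Fri (+1)  2330: Sat (+1)  2331: Sun (+1)  2332: Tue (+2)
  2333: Wed (+1) ✓  2334: Thu (+1)  2335: Fri (+1)  2336: Sun (+2)  2337: Mon (+1)
  2338: Tue (+1)  2339: Wed (+1) ✓  2340: Fri (+2)  2341: Sat (+1)  … (49 more years) …
  2391: Fri (+1)  2392: Sun (+2)  2393: Mon (+1)  2394: Tue (+1)  2395: Wed (+1) ✓
  2396: Fri (+2)  2397: Sat (+1)  2398: Sun (+1)  2399: Mon (+1)  2400: Wed (+2) ✓
  2401: Thu (+1)  2402: Fri (+1)  2403: Sat (+1)  2404: Mon (+2)
Wednesday years: 2333, 2339, 2344, 2350, 2361, 2367, 2372, 2378, 2389, 2395, 2400 — 11 in total.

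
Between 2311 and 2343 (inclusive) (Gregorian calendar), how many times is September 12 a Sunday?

Track September 12's weekday year by year (advancing +1, or +2 across a Feb 29):
  2311: Tue  2312: Thu (+2)  2313: Fri (+1)  2314: Sat (+1)  2315: Sun (+1) ✓
  2316: Tue (+2)  2317: Wed (+1)  2318: Thu (+1)  2319: Fri (+1)  2320: Sun (+2) ✓
  2321: Mon (+1)  2322: Tue (+1)  2323: Wed (+1)  2324: Fri (+2)  … (5 more years) …
  2330: Fri (+1)  2331: Sat (+1)  2332: Mon (+2)  2333: Tue (+1)  2334: Wed (+1)
  2335: Thu (+1)  2336: Sat (+2)  2337: Sun (+1) ✓  2338: Mon (+1)  2339: Tue (+1)
  2340: Thu (+2)  2341: Fri (+1)  2342: Sat (+1)  2343: Sun (+1) ✓
Sunday years: 2315, 2320, 2326, 2337, 2343 — 5 in total.

5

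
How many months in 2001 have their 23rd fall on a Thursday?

Check the 23rd of each month of 2001: Jan 23: Tue, Feb 23: Fri, Mar 23: Fri, Apr 23: Mon, May 23: Wed, Jun 23: Sat, Jul 23: Mon, Aug 23: Thu, Sep 23: Sun, Oct 23: Tue, Nov 23: Fri, Dec 23: Sun.
Thursday occurs in August — 1 month.

1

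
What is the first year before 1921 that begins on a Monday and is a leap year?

1912

Jan 1 advances by 2 weekdays after a leap year and by 1 after a common year.
1921: Jan 1 is Saturday.
1920: Thursday (leap)
1919: Wednesday
1918: Tuesday
1917: Monday
1916: Saturday (leap)
1915: Friday
1914: Thursday
1913: Wednesday
1912: Monday (leap)
1912 begins on a Monday and is a leap year.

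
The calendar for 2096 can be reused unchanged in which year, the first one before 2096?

2068

Two years share a calendar iff Jan 1 falls on the same weekday and both are leap or both are common. 2096: Jan 1 is Sunday, leap year.
2095: Jan 1 Saturday, common
2094: Jan 1 Friday, common
2093: Jan 1 Thursday, common
2092: Jan 1 Tuesday, leap
2091: Jan 1 Monday, common
2090: Jan 1 Sunday, common
2089: Jan 1 Saturday, common
2088: Jan 1 Thursday, leap
2087: Jan 1 Wednesday, common
2086: Jan 1 Tuesday, common
2085: Jan 1 Monday, common
2084: Jan 1 Saturday, leap
2083: Jan 1 Friday, common
2082: Jan 1 Thursday, common
2081: Jan 1 Wednesday, common
2080: Jan 1 Monday, leap
2079: Jan 1 Sunday, common
2078: Jan 1 Saturday, common
2077: Jan 1 Friday, common
2076: Jan 1 Wednesday, leap
2075: Jan 1 Tuesday, common
2074: Jan 1 Monday, common
2073: Jan 1 Sunday, common
2072: Jan 1 Friday, leap
2071: Jan 1 Thursday, common
2070: Jan 1 Wednesday, common
2069: Jan 1 Tuesday, common
2068: Jan 1 Sunday, leap
2068 matches on both conditions.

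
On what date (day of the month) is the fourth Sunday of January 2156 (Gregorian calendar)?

25

January 1, 2156 is a Thursday, so the first Sunday is the 4th.
The fourth Sunday is 4 + 21 = 25.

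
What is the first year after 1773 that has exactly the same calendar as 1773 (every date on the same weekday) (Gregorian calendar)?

Two years share a calendar iff Jan 1 falls on the same weekday and both are leap or both are common. 1773: Jan 1 is Friday, common year.
1774: Jan 1 Saturday, common
1775: Jan 1 Sunday, common
1776: Jan 1 Monday, leap
1777: Jan 1 Wednesday, common
1778: Jan 1 Thursday, common
1779: Jan 1 Friday, common
1779 matches on both conditions.

1779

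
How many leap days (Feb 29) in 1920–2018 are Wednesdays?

4

Leap years in 1920–2018: 25 of them.
Feb 29 weekday advances by 5 (mod 7) from one leap year to the next four years later (or differs when a century non-leap intervenes).
Leap-day weekdays: 1920:Sun 1924:Fri 1928:Wed✓ 1932:Mon 1936:Sat 1940:Thu 1944:Tue 1948:Sun 1952:Fri 1956:Wed✓ 1960:Mon 1964:Sat 1968:Thu 1972:Tue 1976:Sun 1980:Fri 1984:Wed✓ 1988:Mon 1992:Sat 1996:Thu 2000:Tue 2004:Sun 2008:Fri 2012:Wed✓ 2016:Mon
Wednesday: 1928, 1956, 1984, 2012 → 4.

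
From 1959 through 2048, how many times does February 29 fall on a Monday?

Leap years in 1959–2048: 23 of them.
Feb 29 weekday advances by 5 (mod 7) from one leap year to the next four years later (or differs when a century non-leap intervenes).
Leap-day weekdays: 1960:Mon✓ 1964:Sat 1968:Thu 1972:Tue 1976:Sun 1980:Fri 1984:Wed 1988:Mon✓ 1992:Sat 1996:Thu 2000:Tue 2004:Sun 2008:Fri 2012:Wed 2016:Mon✓ 2020:Sat 2024:Thu 2028:Tue 2032:Sun 2036:Fri 2040:Wed 2044:Mon✓ 2048:Sat
Monday: 1960, 1988, 2016, 2044 → 4.

4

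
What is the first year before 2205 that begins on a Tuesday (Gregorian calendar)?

2199

Jan 1 advances by 2 weekdays after a leap year and by 1 after a common year.
2205: Jan 1 is Tuesday.
2204: Sunday (leap)
2203: Saturday
2202: Friday
2201: Thursday
2200: Wednesday
2199: Tuesday
2199 begins on a Tuesday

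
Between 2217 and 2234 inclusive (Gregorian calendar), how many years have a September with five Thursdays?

5

September has 30 days; it has five Thursdays when Thursday falls among the first (month-length − 28) days — i.e. when September 1 is one of Thursday/Wednesday.
September 1 by year: 2217:Mon 2218:Tue 2219:Wed✓ 2220:Fri 2221:Sat 2222:Sun 2223:Mon 2224:Wed✓ 2225:Thu✓ 2226:Fri 2227:Sat 2228:Mon 2229:Tue 2230:Wed✓ 2231:Thu✓ 2232:Sat 2233:Sun 2234:Mon
Years with five Thursdays: 2219, 2224, 2225, 2230, 2231 → 5.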